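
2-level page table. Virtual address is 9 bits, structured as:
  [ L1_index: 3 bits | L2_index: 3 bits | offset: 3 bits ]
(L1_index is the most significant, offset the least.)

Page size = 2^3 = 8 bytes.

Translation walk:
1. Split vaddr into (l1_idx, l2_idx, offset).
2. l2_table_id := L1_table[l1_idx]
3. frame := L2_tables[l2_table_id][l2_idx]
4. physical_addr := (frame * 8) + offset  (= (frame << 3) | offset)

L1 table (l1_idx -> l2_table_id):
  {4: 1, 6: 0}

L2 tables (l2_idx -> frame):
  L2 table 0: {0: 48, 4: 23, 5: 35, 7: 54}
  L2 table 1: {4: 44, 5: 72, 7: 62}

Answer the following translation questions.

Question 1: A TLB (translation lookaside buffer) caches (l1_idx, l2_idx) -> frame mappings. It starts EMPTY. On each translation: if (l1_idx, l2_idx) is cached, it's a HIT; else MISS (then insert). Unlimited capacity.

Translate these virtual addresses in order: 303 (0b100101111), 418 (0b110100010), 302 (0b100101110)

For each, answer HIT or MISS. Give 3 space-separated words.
Answer: MISS MISS HIT

Derivation:
vaddr=303: (4,5) not in TLB -> MISS, insert
vaddr=418: (6,4) not in TLB -> MISS, insert
vaddr=302: (4,5) in TLB -> HIT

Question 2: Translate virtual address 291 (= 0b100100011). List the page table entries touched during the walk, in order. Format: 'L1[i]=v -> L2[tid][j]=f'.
vaddr = 291 = 0b100100011
Split: l1_idx=4, l2_idx=4, offset=3

Answer: L1[4]=1 -> L2[1][4]=44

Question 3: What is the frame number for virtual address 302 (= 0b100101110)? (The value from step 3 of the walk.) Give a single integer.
Answer: 72

Derivation:
vaddr = 302: l1_idx=4, l2_idx=5
L1[4] = 1; L2[1][5] = 72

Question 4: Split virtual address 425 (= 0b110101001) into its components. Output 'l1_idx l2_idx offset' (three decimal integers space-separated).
vaddr = 425 = 0b110101001
  top 3 bits -> l1_idx = 6
  next 3 bits -> l2_idx = 5
  bottom 3 bits -> offset = 1

Answer: 6 5 1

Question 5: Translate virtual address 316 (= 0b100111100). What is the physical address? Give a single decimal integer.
Answer: 500

Derivation:
vaddr = 316 = 0b100111100
Split: l1_idx=4, l2_idx=7, offset=4
L1[4] = 1
L2[1][7] = 62
paddr = 62 * 8 + 4 = 500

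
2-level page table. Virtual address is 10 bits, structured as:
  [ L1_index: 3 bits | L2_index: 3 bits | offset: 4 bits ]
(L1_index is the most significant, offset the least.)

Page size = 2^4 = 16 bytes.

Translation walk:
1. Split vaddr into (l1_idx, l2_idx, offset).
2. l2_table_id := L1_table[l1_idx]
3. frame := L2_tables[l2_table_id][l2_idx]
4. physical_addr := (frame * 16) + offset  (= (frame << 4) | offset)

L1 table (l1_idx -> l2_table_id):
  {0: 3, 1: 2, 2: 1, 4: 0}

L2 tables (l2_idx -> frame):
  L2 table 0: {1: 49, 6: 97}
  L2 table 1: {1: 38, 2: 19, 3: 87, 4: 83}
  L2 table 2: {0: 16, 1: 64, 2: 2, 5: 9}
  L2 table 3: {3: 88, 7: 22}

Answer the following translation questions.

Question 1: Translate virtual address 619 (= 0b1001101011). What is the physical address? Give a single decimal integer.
vaddr = 619 = 0b1001101011
Split: l1_idx=4, l2_idx=6, offset=11
L1[4] = 0
L2[0][6] = 97
paddr = 97 * 16 + 11 = 1563

Answer: 1563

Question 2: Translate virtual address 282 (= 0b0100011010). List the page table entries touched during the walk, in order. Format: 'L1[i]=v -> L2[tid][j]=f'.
Answer: L1[2]=1 -> L2[1][1]=38

Derivation:
vaddr = 282 = 0b0100011010
Split: l1_idx=2, l2_idx=1, offset=10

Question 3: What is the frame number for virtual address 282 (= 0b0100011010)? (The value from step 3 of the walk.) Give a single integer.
vaddr = 282: l1_idx=2, l2_idx=1
L1[2] = 1; L2[1][1] = 38

Answer: 38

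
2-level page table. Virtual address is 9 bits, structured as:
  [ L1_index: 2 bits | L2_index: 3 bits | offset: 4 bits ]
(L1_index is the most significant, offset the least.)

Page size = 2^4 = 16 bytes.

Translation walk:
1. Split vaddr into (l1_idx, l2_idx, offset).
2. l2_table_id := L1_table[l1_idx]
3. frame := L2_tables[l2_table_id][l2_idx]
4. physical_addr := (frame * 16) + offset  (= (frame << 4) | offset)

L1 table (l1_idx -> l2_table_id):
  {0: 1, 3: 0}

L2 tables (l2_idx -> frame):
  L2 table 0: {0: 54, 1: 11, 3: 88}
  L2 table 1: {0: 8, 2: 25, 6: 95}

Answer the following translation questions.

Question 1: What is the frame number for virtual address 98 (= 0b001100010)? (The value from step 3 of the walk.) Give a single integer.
Answer: 95

Derivation:
vaddr = 98: l1_idx=0, l2_idx=6
L1[0] = 1; L2[1][6] = 95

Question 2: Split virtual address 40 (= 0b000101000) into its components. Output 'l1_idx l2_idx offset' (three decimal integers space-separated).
Answer: 0 2 8

Derivation:
vaddr = 40 = 0b000101000
  top 2 bits -> l1_idx = 0
  next 3 bits -> l2_idx = 2
  bottom 4 bits -> offset = 8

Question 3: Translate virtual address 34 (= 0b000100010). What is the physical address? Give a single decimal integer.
vaddr = 34 = 0b000100010
Split: l1_idx=0, l2_idx=2, offset=2
L1[0] = 1
L2[1][2] = 25
paddr = 25 * 16 + 2 = 402

Answer: 402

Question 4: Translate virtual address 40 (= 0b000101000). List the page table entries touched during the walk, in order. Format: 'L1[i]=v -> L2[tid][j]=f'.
Answer: L1[0]=1 -> L2[1][2]=25

Derivation:
vaddr = 40 = 0b000101000
Split: l1_idx=0, l2_idx=2, offset=8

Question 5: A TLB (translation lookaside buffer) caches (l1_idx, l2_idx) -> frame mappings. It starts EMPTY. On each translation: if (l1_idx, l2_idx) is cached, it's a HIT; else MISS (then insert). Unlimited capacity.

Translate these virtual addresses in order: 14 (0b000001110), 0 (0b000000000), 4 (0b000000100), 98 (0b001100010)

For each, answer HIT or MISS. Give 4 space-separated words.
vaddr=14: (0,0) not in TLB -> MISS, insert
vaddr=0: (0,0) in TLB -> HIT
vaddr=4: (0,0) in TLB -> HIT
vaddr=98: (0,6) not in TLB -> MISS, insert

Answer: MISS HIT HIT MISS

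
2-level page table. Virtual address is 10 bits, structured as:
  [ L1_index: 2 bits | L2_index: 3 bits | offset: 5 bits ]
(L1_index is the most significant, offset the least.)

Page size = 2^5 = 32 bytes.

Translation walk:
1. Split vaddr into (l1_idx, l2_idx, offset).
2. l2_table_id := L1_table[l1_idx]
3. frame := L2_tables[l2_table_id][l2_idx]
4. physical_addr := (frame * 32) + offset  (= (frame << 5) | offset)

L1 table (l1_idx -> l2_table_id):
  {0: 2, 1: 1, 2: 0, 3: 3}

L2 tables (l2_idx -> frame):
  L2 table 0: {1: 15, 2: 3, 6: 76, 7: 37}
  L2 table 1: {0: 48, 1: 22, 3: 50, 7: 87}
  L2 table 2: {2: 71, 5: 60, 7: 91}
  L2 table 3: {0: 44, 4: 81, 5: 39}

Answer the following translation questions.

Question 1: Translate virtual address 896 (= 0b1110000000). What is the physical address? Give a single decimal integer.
Answer: 2592

Derivation:
vaddr = 896 = 0b1110000000
Split: l1_idx=3, l2_idx=4, offset=0
L1[3] = 3
L2[3][4] = 81
paddr = 81 * 32 + 0 = 2592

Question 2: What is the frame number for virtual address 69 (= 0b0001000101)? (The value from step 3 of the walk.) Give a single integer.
Answer: 71

Derivation:
vaddr = 69: l1_idx=0, l2_idx=2
L1[0] = 2; L2[2][2] = 71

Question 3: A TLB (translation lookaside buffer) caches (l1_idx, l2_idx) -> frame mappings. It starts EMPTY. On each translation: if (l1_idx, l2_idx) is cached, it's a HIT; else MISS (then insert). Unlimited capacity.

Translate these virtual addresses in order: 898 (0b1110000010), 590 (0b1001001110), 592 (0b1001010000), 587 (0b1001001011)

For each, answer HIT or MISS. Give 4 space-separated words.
Answer: MISS MISS HIT HIT

Derivation:
vaddr=898: (3,4) not in TLB -> MISS, insert
vaddr=590: (2,2) not in TLB -> MISS, insert
vaddr=592: (2,2) in TLB -> HIT
vaddr=587: (2,2) in TLB -> HIT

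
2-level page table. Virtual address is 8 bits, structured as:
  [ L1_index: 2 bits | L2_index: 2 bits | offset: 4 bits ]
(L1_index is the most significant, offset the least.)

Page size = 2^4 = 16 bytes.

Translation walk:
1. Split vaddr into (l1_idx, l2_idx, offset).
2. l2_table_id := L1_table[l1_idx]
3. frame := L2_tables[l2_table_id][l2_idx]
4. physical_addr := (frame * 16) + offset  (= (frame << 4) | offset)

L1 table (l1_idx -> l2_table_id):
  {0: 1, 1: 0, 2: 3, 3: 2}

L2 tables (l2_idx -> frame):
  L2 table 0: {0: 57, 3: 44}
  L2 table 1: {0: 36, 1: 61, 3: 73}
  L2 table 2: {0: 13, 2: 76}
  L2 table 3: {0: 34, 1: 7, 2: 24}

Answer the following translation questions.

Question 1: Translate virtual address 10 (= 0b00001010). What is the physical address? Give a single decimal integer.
Answer: 586

Derivation:
vaddr = 10 = 0b00001010
Split: l1_idx=0, l2_idx=0, offset=10
L1[0] = 1
L2[1][0] = 36
paddr = 36 * 16 + 10 = 586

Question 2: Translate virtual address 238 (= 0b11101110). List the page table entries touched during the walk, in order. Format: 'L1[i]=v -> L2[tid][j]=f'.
Answer: L1[3]=2 -> L2[2][2]=76

Derivation:
vaddr = 238 = 0b11101110
Split: l1_idx=3, l2_idx=2, offset=14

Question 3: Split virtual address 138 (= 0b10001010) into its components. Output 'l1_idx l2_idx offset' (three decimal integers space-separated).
vaddr = 138 = 0b10001010
  top 2 bits -> l1_idx = 2
  next 2 bits -> l2_idx = 0
  bottom 4 bits -> offset = 10

Answer: 2 0 10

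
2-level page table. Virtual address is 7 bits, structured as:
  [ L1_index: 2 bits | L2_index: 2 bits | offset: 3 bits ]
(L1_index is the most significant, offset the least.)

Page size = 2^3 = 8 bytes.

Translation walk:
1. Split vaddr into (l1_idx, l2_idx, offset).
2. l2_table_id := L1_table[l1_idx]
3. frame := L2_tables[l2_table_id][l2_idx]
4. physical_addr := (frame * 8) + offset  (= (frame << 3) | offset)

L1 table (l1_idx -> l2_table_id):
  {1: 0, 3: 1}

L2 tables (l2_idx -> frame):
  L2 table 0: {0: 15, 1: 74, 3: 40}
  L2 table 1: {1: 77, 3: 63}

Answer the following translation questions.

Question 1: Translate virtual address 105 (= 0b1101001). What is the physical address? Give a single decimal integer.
vaddr = 105 = 0b1101001
Split: l1_idx=3, l2_idx=1, offset=1
L1[3] = 1
L2[1][1] = 77
paddr = 77 * 8 + 1 = 617

Answer: 617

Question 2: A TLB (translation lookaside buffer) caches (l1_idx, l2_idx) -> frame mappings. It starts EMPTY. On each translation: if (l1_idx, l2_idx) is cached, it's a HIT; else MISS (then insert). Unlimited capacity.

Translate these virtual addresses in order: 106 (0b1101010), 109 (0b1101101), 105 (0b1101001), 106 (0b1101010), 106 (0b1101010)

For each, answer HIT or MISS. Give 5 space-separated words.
Answer: MISS HIT HIT HIT HIT

Derivation:
vaddr=106: (3,1) not in TLB -> MISS, insert
vaddr=109: (3,1) in TLB -> HIT
vaddr=105: (3,1) in TLB -> HIT
vaddr=106: (3,1) in TLB -> HIT
vaddr=106: (3,1) in TLB -> HIT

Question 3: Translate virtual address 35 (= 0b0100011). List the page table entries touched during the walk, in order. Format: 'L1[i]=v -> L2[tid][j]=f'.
vaddr = 35 = 0b0100011
Split: l1_idx=1, l2_idx=0, offset=3

Answer: L1[1]=0 -> L2[0][0]=15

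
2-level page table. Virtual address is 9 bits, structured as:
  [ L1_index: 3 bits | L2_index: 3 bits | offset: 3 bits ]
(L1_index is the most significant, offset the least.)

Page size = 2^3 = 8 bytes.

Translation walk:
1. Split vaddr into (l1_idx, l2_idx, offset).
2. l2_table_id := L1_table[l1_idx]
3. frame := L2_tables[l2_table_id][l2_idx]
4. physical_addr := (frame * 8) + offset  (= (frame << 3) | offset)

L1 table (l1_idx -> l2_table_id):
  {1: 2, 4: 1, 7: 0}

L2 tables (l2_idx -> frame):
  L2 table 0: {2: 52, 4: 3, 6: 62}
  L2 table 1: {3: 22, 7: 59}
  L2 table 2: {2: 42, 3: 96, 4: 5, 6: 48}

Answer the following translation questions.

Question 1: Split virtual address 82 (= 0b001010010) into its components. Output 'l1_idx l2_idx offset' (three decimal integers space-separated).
Answer: 1 2 2

Derivation:
vaddr = 82 = 0b001010010
  top 3 bits -> l1_idx = 1
  next 3 bits -> l2_idx = 2
  bottom 3 bits -> offset = 2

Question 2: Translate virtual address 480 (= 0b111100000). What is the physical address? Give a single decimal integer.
vaddr = 480 = 0b111100000
Split: l1_idx=7, l2_idx=4, offset=0
L1[7] = 0
L2[0][4] = 3
paddr = 3 * 8 + 0 = 24

Answer: 24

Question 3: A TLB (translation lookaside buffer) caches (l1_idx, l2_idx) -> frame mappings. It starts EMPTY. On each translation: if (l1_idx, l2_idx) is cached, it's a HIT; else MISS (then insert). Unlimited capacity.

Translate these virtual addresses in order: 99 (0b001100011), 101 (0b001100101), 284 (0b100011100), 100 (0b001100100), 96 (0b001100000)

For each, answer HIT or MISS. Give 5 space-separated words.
vaddr=99: (1,4) not in TLB -> MISS, insert
vaddr=101: (1,4) in TLB -> HIT
vaddr=284: (4,3) not in TLB -> MISS, insert
vaddr=100: (1,4) in TLB -> HIT
vaddr=96: (1,4) in TLB -> HIT

Answer: MISS HIT MISS HIT HIT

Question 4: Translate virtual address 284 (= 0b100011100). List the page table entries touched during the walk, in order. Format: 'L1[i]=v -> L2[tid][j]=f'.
vaddr = 284 = 0b100011100
Split: l1_idx=4, l2_idx=3, offset=4

Answer: L1[4]=1 -> L2[1][3]=22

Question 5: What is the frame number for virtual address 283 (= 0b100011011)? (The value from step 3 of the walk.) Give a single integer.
vaddr = 283: l1_idx=4, l2_idx=3
L1[4] = 1; L2[1][3] = 22

Answer: 22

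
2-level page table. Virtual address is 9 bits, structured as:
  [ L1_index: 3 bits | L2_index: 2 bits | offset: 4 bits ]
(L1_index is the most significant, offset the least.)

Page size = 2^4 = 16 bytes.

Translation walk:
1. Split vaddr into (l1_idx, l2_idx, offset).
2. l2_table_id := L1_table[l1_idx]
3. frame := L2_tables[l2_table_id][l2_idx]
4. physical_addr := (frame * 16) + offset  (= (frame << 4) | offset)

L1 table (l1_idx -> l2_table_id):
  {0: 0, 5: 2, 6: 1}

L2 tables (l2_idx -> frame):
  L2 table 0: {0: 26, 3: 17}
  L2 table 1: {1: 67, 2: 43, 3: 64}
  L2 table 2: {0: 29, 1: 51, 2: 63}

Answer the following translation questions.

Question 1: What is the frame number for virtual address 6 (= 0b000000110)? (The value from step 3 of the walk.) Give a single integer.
Answer: 26

Derivation:
vaddr = 6: l1_idx=0, l2_idx=0
L1[0] = 0; L2[0][0] = 26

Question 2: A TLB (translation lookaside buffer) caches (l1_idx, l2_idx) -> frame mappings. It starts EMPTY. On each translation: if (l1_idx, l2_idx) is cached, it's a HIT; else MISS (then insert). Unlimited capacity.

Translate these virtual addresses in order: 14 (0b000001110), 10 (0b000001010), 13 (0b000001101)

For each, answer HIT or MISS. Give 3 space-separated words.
vaddr=14: (0,0) not in TLB -> MISS, insert
vaddr=10: (0,0) in TLB -> HIT
vaddr=13: (0,0) in TLB -> HIT

Answer: MISS HIT HIT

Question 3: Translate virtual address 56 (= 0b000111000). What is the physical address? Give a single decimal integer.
Answer: 280

Derivation:
vaddr = 56 = 0b000111000
Split: l1_idx=0, l2_idx=3, offset=8
L1[0] = 0
L2[0][3] = 17
paddr = 17 * 16 + 8 = 280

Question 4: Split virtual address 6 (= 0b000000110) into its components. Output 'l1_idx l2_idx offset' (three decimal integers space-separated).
vaddr = 6 = 0b000000110
  top 3 bits -> l1_idx = 0
  next 2 bits -> l2_idx = 0
  bottom 4 bits -> offset = 6

Answer: 0 0 6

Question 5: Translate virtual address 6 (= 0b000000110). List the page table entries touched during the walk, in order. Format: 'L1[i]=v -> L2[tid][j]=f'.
vaddr = 6 = 0b000000110
Split: l1_idx=0, l2_idx=0, offset=6

Answer: L1[0]=0 -> L2[0][0]=26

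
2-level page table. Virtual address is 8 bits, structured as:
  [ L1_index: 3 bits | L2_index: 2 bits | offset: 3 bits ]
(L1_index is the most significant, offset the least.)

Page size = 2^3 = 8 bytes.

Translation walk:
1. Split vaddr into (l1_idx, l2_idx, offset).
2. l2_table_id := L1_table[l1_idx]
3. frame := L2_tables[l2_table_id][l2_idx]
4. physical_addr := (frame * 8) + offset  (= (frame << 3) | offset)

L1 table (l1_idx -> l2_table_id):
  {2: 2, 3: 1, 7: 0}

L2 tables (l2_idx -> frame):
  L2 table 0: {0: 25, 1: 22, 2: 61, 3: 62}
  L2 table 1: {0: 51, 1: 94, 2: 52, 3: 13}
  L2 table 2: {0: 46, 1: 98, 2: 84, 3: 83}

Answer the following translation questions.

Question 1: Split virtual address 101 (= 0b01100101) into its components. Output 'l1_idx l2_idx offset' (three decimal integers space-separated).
Answer: 3 0 5

Derivation:
vaddr = 101 = 0b01100101
  top 3 bits -> l1_idx = 3
  next 2 bits -> l2_idx = 0
  bottom 3 bits -> offset = 5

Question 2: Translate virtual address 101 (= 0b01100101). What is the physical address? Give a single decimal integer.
vaddr = 101 = 0b01100101
Split: l1_idx=3, l2_idx=0, offset=5
L1[3] = 1
L2[1][0] = 51
paddr = 51 * 8 + 5 = 413

Answer: 413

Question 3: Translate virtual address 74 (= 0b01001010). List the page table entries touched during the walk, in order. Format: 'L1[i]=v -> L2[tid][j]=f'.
vaddr = 74 = 0b01001010
Split: l1_idx=2, l2_idx=1, offset=2

Answer: L1[2]=2 -> L2[2][1]=98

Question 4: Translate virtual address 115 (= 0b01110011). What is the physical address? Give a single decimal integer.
vaddr = 115 = 0b01110011
Split: l1_idx=3, l2_idx=2, offset=3
L1[3] = 1
L2[1][2] = 52
paddr = 52 * 8 + 3 = 419

Answer: 419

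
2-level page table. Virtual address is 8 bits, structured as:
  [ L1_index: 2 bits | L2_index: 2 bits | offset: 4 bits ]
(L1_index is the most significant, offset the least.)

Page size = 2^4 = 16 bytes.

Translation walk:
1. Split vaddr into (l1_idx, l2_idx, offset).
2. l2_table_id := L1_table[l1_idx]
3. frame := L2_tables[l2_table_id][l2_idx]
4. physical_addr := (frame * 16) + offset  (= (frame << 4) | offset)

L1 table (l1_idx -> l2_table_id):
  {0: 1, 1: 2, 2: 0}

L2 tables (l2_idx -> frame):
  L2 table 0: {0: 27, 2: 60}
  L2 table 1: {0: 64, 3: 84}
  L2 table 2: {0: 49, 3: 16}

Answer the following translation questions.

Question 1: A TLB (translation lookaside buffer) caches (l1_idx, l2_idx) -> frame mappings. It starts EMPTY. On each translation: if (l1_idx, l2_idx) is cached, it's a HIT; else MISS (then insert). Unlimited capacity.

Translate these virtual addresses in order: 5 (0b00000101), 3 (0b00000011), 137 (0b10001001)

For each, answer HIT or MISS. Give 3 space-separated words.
vaddr=5: (0,0) not in TLB -> MISS, insert
vaddr=3: (0,0) in TLB -> HIT
vaddr=137: (2,0) not in TLB -> MISS, insert

Answer: MISS HIT MISS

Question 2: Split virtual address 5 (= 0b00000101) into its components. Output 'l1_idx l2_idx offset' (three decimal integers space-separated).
Answer: 0 0 5

Derivation:
vaddr = 5 = 0b00000101
  top 2 bits -> l1_idx = 0
  next 2 bits -> l2_idx = 0
  bottom 4 bits -> offset = 5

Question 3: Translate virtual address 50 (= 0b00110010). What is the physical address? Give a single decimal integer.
Answer: 1346

Derivation:
vaddr = 50 = 0b00110010
Split: l1_idx=0, l2_idx=3, offset=2
L1[0] = 1
L2[1][3] = 84
paddr = 84 * 16 + 2 = 1346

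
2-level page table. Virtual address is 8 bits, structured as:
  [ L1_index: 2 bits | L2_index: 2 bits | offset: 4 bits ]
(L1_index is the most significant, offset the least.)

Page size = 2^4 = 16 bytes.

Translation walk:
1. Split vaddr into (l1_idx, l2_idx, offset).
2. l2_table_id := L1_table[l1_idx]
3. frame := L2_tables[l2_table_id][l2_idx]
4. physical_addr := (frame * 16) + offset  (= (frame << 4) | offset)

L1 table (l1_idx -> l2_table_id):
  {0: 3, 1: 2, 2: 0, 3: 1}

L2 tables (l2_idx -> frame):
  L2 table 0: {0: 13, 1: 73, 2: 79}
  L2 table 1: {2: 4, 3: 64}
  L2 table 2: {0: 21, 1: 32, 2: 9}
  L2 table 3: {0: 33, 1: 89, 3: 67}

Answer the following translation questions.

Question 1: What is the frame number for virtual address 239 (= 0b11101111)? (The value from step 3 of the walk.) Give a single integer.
vaddr = 239: l1_idx=3, l2_idx=2
L1[3] = 1; L2[1][2] = 4

Answer: 4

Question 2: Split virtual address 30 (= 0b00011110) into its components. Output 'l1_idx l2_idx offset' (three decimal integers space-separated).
Answer: 0 1 14

Derivation:
vaddr = 30 = 0b00011110
  top 2 bits -> l1_idx = 0
  next 2 bits -> l2_idx = 1
  bottom 4 bits -> offset = 14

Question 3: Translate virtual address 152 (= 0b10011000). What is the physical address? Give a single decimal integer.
vaddr = 152 = 0b10011000
Split: l1_idx=2, l2_idx=1, offset=8
L1[2] = 0
L2[0][1] = 73
paddr = 73 * 16 + 8 = 1176

Answer: 1176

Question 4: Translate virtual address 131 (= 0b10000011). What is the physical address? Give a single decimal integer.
vaddr = 131 = 0b10000011
Split: l1_idx=2, l2_idx=0, offset=3
L1[2] = 0
L2[0][0] = 13
paddr = 13 * 16 + 3 = 211

Answer: 211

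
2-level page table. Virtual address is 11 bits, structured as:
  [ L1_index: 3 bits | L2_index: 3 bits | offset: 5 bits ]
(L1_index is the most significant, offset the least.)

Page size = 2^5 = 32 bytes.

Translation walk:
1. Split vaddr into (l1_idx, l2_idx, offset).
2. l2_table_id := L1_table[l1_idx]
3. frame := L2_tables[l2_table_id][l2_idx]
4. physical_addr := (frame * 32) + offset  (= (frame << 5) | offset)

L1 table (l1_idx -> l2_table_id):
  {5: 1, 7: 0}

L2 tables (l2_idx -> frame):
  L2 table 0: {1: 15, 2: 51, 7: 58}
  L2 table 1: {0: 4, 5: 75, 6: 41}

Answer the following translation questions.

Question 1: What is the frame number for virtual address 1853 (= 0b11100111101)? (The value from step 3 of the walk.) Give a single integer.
vaddr = 1853: l1_idx=7, l2_idx=1
L1[7] = 0; L2[0][1] = 15

Answer: 15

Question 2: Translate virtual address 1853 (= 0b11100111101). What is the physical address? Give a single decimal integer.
Answer: 509

Derivation:
vaddr = 1853 = 0b11100111101
Split: l1_idx=7, l2_idx=1, offset=29
L1[7] = 0
L2[0][1] = 15
paddr = 15 * 32 + 29 = 509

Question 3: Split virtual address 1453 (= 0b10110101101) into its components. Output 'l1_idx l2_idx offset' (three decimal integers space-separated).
Answer: 5 5 13

Derivation:
vaddr = 1453 = 0b10110101101
  top 3 bits -> l1_idx = 5
  next 3 bits -> l2_idx = 5
  bottom 5 bits -> offset = 13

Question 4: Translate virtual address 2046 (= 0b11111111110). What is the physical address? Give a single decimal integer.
Answer: 1886

Derivation:
vaddr = 2046 = 0b11111111110
Split: l1_idx=7, l2_idx=7, offset=30
L1[7] = 0
L2[0][7] = 58
paddr = 58 * 32 + 30 = 1886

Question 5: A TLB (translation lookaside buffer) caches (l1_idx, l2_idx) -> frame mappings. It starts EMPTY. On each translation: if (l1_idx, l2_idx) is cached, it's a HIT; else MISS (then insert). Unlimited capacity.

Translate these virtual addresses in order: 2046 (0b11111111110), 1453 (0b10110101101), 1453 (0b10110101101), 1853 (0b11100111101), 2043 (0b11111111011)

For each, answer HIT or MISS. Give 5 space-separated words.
Answer: MISS MISS HIT MISS HIT

Derivation:
vaddr=2046: (7,7) not in TLB -> MISS, insert
vaddr=1453: (5,5) not in TLB -> MISS, insert
vaddr=1453: (5,5) in TLB -> HIT
vaddr=1853: (7,1) not in TLB -> MISS, insert
vaddr=2043: (7,7) in TLB -> HIT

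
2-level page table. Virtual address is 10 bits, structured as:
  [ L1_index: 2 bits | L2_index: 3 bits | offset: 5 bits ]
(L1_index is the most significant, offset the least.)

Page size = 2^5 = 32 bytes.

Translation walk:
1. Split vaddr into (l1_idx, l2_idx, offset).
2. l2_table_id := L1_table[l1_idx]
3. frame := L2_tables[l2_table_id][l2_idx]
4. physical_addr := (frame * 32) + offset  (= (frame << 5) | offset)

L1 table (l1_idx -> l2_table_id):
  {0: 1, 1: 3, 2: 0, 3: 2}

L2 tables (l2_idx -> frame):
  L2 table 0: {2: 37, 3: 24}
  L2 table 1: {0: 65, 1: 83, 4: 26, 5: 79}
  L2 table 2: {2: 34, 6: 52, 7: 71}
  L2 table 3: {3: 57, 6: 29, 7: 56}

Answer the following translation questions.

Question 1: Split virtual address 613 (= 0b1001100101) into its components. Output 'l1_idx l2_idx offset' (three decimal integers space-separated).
Answer: 2 3 5

Derivation:
vaddr = 613 = 0b1001100101
  top 2 bits -> l1_idx = 2
  next 3 bits -> l2_idx = 3
  bottom 5 bits -> offset = 5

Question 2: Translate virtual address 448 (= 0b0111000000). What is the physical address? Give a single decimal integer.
vaddr = 448 = 0b0111000000
Split: l1_idx=1, l2_idx=6, offset=0
L1[1] = 3
L2[3][6] = 29
paddr = 29 * 32 + 0 = 928

Answer: 928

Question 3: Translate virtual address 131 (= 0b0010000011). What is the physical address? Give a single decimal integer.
Answer: 835

Derivation:
vaddr = 131 = 0b0010000011
Split: l1_idx=0, l2_idx=4, offset=3
L1[0] = 1
L2[1][4] = 26
paddr = 26 * 32 + 3 = 835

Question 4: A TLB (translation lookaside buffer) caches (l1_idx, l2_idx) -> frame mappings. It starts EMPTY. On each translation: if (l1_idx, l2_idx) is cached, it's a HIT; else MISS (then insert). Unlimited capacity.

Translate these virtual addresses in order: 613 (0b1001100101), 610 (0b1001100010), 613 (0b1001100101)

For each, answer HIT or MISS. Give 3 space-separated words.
vaddr=613: (2,3) not in TLB -> MISS, insert
vaddr=610: (2,3) in TLB -> HIT
vaddr=613: (2,3) in TLB -> HIT

Answer: MISS HIT HIT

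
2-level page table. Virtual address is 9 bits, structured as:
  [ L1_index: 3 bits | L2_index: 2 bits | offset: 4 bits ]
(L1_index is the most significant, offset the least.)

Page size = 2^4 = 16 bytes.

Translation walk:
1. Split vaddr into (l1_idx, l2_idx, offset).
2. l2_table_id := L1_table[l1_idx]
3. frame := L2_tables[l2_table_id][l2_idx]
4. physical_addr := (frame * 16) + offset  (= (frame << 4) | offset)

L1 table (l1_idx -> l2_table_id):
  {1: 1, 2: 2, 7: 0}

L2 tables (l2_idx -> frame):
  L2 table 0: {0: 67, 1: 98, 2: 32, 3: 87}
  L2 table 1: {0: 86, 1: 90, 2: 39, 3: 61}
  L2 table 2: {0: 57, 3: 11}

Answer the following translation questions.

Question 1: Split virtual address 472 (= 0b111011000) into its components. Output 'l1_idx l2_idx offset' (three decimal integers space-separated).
Answer: 7 1 8

Derivation:
vaddr = 472 = 0b111011000
  top 3 bits -> l1_idx = 7
  next 2 bits -> l2_idx = 1
  bottom 4 bits -> offset = 8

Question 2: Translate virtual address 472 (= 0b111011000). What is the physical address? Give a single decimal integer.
Answer: 1576

Derivation:
vaddr = 472 = 0b111011000
Split: l1_idx=7, l2_idx=1, offset=8
L1[7] = 0
L2[0][1] = 98
paddr = 98 * 16 + 8 = 1576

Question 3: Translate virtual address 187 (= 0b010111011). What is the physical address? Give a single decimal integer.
Answer: 187

Derivation:
vaddr = 187 = 0b010111011
Split: l1_idx=2, l2_idx=3, offset=11
L1[2] = 2
L2[2][3] = 11
paddr = 11 * 16 + 11 = 187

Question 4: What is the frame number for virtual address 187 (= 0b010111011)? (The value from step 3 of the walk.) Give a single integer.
Answer: 11

Derivation:
vaddr = 187: l1_idx=2, l2_idx=3
L1[2] = 2; L2[2][3] = 11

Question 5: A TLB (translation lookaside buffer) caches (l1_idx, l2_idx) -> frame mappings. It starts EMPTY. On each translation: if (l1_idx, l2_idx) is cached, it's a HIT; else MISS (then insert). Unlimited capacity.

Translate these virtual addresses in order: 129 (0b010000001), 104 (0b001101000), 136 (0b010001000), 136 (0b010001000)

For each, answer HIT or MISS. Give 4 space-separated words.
Answer: MISS MISS HIT HIT

Derivation:
vaddr=129: (2,0) not in TLB -> MISS, insert
vaddr=104: (1,2) not in TLB -> MISS, insert
vaddr=136: (2,0) in TLB -> HIT
vaddr=136: (2,0) in TLB -> HIT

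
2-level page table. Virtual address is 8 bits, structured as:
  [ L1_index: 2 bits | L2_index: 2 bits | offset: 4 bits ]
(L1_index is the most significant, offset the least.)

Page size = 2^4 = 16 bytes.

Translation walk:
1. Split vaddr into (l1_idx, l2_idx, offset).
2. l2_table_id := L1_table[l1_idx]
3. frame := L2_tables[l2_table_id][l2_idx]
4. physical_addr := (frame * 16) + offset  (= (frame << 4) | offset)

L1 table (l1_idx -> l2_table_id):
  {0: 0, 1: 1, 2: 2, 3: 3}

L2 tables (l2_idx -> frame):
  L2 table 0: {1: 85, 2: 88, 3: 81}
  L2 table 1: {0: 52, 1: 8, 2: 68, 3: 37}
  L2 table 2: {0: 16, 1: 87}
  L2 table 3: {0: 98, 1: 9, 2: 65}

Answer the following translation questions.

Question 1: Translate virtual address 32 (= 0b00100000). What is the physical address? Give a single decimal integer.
Answer: 1408

Derivation:
vaddr = 32 = 0b00100000
Split: l1_idx=0, l2_idx=2, offset=0
L1[0] = 0
L2[0][2] = 88
paddr = 88 * 16 + 0 = 1408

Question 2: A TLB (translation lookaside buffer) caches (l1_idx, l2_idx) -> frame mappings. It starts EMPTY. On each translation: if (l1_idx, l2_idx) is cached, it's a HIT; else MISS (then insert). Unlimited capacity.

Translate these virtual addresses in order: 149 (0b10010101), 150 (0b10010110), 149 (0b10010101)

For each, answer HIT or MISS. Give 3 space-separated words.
Answer: MISS HIT HIT

Derivation:
vaddr=149: (2,1) not in TLB -> MISS, insert
vaddr=150: (2,1) in TLB -> HIT
vaddr=149: (2,1) in TLB -> HIT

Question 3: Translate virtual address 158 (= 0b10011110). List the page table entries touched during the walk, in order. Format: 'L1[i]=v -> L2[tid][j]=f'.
vaddr = 158 = 0b10011110
Split: l1_idx=2, l2_idx=1, offset=14

Answer: L1[2]=2 -> L2[2][1]=87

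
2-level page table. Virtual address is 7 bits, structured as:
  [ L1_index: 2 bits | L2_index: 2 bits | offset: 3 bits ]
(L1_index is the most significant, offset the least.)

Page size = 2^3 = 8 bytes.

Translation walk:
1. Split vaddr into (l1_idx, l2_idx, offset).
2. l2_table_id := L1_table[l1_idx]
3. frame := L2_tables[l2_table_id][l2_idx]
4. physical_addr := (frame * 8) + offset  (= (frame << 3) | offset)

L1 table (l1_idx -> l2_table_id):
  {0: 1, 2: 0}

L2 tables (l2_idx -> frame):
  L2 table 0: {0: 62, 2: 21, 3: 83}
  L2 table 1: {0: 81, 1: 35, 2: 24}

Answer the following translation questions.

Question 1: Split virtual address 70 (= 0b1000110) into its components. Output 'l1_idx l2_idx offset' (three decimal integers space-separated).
vaddr = 70 = 0b1000110
  top 2 bits -> l1_idx = 2
  next 2 bits -> l2_idx = 0
  bottom 3 bits -> offset = 6

Answer: 2 0 6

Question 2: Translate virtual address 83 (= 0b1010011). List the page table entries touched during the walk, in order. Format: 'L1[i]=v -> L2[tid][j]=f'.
vaddr = 83 = 0b1010011
Split: l1_idx=2, l2_idx=2, offset=3

Answer: L1[2]=0 -> L2[0][2]=21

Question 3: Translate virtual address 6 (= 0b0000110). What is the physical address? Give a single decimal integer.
Answer: 654

Derivation:
vaddr = 6 = 0b0000110
Split: l1_idx=0, l2_idx=0, offset=6
L1[0] = 1
L2[1][0] = 81
paddr = 81 * 8 + 6 = 654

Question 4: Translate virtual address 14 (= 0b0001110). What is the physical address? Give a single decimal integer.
vaddr = 14 = 0b0001110
Split: l1_idx=0, l2_idx=1, offset=6
L1[0] = 1
L2[1][1] = 35
paddr = 35 * 8 + 6 = 286

Answer: 286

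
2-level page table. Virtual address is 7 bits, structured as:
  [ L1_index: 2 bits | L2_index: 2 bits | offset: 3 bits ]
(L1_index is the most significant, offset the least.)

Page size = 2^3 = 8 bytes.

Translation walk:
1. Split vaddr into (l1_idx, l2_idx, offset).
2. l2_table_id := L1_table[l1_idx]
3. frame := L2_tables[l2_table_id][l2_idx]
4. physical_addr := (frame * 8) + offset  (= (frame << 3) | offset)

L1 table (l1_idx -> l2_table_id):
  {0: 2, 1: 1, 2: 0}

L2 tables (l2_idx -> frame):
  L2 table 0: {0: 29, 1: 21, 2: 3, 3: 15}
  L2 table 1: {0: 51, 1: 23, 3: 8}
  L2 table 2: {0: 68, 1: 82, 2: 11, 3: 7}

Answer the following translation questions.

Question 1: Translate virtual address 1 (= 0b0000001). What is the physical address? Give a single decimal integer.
Answer: 545

Derivation:
vaddr = 1 = 0b0000001
Split: l1_idx=0, l2_idx=0, offset=1
L1[0] = 2
L2[2][0] = 68
paddr = 68 * 8 + 1 = 545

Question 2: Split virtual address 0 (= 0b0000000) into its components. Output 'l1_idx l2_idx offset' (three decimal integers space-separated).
vaddr = 0 = 0b0000000
  top 2 bits -> l1_idx = 0
  next 2 bits -> l2_idx = 0
  bottom 3 bits -> offset = 0

Answer: 0 0 0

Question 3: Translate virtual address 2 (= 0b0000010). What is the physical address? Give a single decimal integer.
vaddr = 2 = 0b0000010
Split: l1_idx=0, l2_idx=0, offset=2
L1[0] = 2
L2[2][0] = 68
paddr = 68 * 8 + 2 = 546

Answer: 546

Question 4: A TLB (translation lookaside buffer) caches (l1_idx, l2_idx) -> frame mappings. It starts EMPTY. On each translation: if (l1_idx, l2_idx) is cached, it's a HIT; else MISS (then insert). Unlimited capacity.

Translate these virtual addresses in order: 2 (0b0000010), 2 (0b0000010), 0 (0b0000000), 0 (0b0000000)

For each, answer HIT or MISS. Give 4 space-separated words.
Answer: MISS HIT HIT HIT

Derivation:
vaddr=2: (0,0) not in TLB -> MISS, insert
vaddr=2: (0,0) in TLB -> HIT
vaddr=0: (0,0) in TLB -> HIT
vaddr=0: (0,0) in TLB -> HIT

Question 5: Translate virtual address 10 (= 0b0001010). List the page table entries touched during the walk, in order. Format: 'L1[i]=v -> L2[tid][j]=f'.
Answer: L1[0]=2 -> L2[2][1]=82

Derivation:
vaddr = 10 = 0b0001010
Split: l1_idx=0, l2_idx=1, offset=2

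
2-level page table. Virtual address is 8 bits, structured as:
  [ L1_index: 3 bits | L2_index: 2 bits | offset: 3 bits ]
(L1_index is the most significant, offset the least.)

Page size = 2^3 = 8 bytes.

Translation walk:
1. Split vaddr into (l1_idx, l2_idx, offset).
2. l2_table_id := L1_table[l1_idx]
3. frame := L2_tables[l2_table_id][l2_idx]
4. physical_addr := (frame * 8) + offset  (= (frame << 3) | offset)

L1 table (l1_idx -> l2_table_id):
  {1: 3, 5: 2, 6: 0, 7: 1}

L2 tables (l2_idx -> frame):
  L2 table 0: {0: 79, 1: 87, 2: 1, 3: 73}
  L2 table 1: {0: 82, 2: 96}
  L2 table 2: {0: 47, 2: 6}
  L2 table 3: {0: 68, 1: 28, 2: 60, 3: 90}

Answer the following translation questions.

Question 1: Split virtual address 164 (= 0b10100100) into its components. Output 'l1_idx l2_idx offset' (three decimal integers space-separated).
Answer: 5 0 4

Derivation:
vaddr = 164 = 0b10100100
  top 3 bits -> l1_idx = 5
  next 2 bits -> l2_idx = 0
  bottom 3 bits -> offset = 4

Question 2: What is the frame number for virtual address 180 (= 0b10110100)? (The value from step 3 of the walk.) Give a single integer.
vaddr = 180: l1_idx=5, l2_idx=2
L1[5] = 2; L2[2][2] = 6

Answer: 6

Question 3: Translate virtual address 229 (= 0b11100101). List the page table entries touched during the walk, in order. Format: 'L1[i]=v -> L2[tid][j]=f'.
Answer: L1[7]=1 -> L2[1][0]=82

Derivation:
vaddr = 229 = 0b11100101
Split: l1_idx=7, l2_idx=0, offset=5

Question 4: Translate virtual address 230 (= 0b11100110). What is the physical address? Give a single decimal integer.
Answer: 662

Derivation:
vaddr = 230 = 0b11100110
Split: l1_idx=7, l2_idx=0, offset=6
L1[7] = 1
L2[1][0] = 82
paddr = 82 * 8 + 6 = 662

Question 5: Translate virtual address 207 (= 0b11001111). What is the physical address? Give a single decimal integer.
Answer: 703

Derivation:
vaddr = 207 = 0b11001111
Split: l1_idx=6, l2_idx=1, offset=7
L1[6] = 0
L2[0][1] = 87
paddr = 87 * 8 + 7 = 703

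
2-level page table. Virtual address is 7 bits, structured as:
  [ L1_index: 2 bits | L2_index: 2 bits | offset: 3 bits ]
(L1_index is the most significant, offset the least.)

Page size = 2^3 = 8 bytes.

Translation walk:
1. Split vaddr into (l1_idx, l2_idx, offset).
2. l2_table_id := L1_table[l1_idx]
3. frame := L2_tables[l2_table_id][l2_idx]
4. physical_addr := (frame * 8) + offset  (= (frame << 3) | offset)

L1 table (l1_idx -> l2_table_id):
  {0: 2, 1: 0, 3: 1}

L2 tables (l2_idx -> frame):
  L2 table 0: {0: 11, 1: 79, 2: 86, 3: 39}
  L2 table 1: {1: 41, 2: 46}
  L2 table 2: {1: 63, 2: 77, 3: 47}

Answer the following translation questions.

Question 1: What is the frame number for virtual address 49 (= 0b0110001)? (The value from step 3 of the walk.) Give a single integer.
vaddr = 49: l1_idx=1, l2_idx=2
L1[1] = 0; L2[0][2] = 86

Answer: 86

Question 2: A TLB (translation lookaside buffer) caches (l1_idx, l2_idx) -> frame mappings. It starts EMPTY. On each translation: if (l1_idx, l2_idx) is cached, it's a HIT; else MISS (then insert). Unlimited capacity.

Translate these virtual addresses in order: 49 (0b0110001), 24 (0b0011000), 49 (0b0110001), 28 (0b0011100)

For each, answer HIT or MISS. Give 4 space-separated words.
vaddr=49: (1,2) not in TLB -> MISS, insert
vaddr=24: (0,3) not in TLB -> MISS, insert
vaddr=49: (1,2) in TLB -> HIT
vaddr=28: (0,3) in TLB -> HIT

Answer: MISS MISS HIT HIT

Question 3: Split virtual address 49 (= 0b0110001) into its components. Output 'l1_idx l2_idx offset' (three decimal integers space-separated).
Answer: 1 2 1

Derivation:
vaddr = 49 = 0b0110001
  top 2 bits -> l1_idx = 1
  next 2 bits -> l2_idx = 2
  bottom 3 bits -> offset = 1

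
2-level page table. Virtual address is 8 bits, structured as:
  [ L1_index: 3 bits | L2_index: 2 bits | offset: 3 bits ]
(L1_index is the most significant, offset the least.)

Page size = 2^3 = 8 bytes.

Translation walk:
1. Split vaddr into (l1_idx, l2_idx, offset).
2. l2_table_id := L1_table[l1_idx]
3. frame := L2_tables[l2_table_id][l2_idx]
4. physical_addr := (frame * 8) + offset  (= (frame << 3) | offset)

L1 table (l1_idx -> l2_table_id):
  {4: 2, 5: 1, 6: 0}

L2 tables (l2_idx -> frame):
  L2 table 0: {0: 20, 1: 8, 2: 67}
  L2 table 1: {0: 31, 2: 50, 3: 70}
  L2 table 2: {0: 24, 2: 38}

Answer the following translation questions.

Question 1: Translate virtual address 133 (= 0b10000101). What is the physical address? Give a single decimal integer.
vaddr = 133 = 0b10000101
Split: l1_idx=4, l2_idx=0, offset=5
L1[4] = 2
L2[2][0] = 24
paddr = 24 * 8 + 5 = 197

Answer: 197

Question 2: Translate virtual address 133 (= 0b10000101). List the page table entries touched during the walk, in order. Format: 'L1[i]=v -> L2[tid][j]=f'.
vaddr = 133 = 0b10000101
Split: l1_idx=4, l2_idx=0, offset=5

Answer: L1[4]=2 -> L2[2][0]=24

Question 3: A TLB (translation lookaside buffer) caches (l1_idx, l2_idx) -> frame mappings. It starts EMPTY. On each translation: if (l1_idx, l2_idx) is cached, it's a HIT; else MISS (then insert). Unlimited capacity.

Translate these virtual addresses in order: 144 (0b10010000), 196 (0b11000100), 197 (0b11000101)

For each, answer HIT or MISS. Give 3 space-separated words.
Answer: MISS MISS HIT

Derivation:
vaddr=144: (4,2) not in TLB -> MISS, insert
vaddr=196: (6,0) not in TLB -> MISS, insert
vaddr=197: (6,0) in TLB -> HIT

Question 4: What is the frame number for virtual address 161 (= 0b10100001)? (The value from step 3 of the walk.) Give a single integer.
Answer: 31

Derivation:
vaddr = 161: l1_idx=5, l2_idx=0
L1[5] = 1; L2[1][0] = 31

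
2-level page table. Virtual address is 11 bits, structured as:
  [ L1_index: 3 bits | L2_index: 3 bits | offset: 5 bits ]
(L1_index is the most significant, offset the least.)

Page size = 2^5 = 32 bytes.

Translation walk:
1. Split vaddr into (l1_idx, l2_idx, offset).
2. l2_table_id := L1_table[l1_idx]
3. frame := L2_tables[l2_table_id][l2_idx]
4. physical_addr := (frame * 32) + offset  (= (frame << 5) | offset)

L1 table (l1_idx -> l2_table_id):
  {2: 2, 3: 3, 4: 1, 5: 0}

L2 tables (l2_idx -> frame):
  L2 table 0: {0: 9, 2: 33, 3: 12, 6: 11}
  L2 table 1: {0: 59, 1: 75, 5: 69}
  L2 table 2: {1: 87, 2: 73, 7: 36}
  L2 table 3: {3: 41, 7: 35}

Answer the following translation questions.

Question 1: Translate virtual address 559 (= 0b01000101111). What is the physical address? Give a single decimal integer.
Answer: 2799

Derivation:
vaddr = 559 = 0b01000101111
Split: l1_idx=2, l2_idx=1, offset=15
L1[2] = 2
L2[2][1] = 87
paddr = 87 * 32 + 15 = 2799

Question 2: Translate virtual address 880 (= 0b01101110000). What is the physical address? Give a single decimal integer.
vaddr = 880 = 0b01101110000
Split: l1_idx=3, l2_idx=3, offset=16
L1[3] = 3
L2[3][3] = 41
paddr = 41 * 32 + 16 = 1328

Answer: 1328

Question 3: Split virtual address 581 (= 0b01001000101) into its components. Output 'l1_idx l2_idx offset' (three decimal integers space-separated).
vaddr = 581 = 0b01001000101
  top 3 bits -> l1_idx = 2
  next 3 bits -> l2_idx = 2
  bottom 5 bits -> offset = 5

Answer: 2 2 5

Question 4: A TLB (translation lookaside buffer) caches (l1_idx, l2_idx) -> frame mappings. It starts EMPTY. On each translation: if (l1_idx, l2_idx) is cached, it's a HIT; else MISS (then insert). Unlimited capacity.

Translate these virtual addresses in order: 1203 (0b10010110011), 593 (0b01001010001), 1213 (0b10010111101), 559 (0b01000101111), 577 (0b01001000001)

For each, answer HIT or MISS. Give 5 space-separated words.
vaddr=1203: (4,5) not in TLB -> MISS, insert
vaddr=593: (2,2) not in TLB -> MISS, insert
vaddr=1213: (4,5) in TLB -> HIT
vaddr=559: (2,1) not in TLB -> MISS, insert
vaddr=577: (2,2) in TLB -> HIT

Answer: MISS MISS HIT MISS HIT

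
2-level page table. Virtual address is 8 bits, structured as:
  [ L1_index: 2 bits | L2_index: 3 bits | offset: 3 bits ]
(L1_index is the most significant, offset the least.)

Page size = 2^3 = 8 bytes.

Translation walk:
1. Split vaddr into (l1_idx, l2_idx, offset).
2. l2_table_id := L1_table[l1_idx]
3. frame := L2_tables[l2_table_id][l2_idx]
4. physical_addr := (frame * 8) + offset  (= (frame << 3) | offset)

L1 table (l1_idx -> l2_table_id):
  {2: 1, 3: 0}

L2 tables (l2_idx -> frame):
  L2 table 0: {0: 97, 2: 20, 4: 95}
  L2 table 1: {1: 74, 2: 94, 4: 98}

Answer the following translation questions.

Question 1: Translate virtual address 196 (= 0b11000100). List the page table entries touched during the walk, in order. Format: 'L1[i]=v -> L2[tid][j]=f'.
Answer: L1[3]=0 -> L2[0][0]=97

Derivation:
vaddr = 196 = 0b11000100
Split: l1_idx=3, l2_idx=0, offset=4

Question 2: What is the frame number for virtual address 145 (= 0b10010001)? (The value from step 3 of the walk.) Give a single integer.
vaddr = 145: l1_idx=2, l2_idx=2
L1[2] = 1; L2[1][2] = 94

Answer: 94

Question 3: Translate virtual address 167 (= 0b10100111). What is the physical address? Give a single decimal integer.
vaddr = 167 = 0b10100111
Split: l1_idx=2, l2_idx=4, offset=7
L1[2] = 1
L2[1][4] = 98
paddr = 98 * 8 + 7 = 791

Answer: 791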